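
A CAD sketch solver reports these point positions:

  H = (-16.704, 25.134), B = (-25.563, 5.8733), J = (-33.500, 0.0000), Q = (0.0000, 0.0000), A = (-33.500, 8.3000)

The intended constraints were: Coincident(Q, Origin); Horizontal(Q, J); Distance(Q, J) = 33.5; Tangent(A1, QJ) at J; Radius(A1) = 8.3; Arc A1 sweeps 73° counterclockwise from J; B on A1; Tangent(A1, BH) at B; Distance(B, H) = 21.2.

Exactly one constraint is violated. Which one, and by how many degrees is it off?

Tangent(A1, BH) at B — off by 7.70°.

Q = (0.00, 0.00) ✓; Q.y = 0.00, J.y = 0.00 ✓; |QJ| = 33.50 ✓; ∠(AJ, JQ) = 90.00° ✓; |AJ| = 8.300 ✓; bearing(A→B) − bearing(A→J) = 73.00° ✓; |AB| = 8.300 ✓; ∠(AB, BH) = 97.70° ✗; |BH| = 21.20 ✓.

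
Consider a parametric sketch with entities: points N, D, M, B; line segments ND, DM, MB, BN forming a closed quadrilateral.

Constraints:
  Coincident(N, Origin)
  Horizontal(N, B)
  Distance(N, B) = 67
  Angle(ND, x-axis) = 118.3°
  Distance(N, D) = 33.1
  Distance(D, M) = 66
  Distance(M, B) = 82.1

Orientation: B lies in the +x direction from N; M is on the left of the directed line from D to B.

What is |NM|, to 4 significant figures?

81.14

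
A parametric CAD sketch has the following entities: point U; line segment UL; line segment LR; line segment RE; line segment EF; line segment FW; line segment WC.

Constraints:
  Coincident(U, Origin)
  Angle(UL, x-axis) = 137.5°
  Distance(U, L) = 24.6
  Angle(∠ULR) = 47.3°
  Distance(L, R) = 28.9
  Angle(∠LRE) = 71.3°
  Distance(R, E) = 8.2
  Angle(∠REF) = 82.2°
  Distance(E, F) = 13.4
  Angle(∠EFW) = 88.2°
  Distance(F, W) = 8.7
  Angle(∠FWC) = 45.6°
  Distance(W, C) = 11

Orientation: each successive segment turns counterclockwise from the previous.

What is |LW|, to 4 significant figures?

19.32

U is at the origin; UL runs at 137.5° with length 24.6, so L = (-18.14, 16.62). ∠ULR = 47.3° gives LR at -89.80° from the x-axis; with |LR| = 28.9, R = (-18.04, -12.28). ∠LRE = 71.3° gives RE at 18.90° from the x-axis; with |RE| = 8.2, E = (-10.28, -9.624). ∠REF = 82.2° gives EF at 116.7° from the x-axis; with |EF| = 13.4, F = (-16.30, 2.347). ∠EFW = 88.2° gives FW at -151.5° from the x-axis; with |FW| = 8.7, W = (-23.94, -1.804). Then |LW| = |W − L| = 19.32.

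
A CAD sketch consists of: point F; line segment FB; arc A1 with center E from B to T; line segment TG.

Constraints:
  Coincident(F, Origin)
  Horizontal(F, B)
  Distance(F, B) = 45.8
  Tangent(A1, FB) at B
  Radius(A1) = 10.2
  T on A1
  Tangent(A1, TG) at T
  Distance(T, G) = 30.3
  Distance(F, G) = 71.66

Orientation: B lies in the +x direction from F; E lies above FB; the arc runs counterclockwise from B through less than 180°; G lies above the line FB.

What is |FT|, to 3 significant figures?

56.6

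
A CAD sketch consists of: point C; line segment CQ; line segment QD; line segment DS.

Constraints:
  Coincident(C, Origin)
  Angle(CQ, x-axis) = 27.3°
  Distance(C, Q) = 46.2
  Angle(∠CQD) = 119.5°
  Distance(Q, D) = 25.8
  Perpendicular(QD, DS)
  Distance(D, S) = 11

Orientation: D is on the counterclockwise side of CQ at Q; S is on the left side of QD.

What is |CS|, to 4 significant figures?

56.66

∠CQD = 119.5°, so QD runs at 27.3° + (180° − 119.5°) = 87.80° from the x-axis; with |QD| = 25.8, D = Q + 25.8·(cos 87.80°, sin 87.80°) = (42.04, 46.97). QD ⟂ DS; with |DS| = 11.0 on the left of QD, S = D + 11.0·(-0.9993, 0.03839) = (31.05, 47.39). Then |CS| = |S − C| = 56.66.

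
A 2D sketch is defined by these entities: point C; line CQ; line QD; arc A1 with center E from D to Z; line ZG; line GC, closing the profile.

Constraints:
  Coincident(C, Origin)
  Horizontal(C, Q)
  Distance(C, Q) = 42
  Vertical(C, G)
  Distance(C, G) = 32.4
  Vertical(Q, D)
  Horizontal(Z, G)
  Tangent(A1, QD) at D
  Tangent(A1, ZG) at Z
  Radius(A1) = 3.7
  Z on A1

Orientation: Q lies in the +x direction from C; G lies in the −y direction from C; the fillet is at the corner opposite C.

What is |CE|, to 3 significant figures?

47.9

C is at the origin; C and Q share the same y with |CQ| = 42.0 and Q on the +x side, so Q = (42.0, 0.00). C and G share the same x with |CG| = 32.4 and G on the −y side, so G = (0.00, -32.4). The virtual corner opposite C is at (42.0, -32.4). A1 meets QD tangentially, so ED is at right angles to QD and since A1 is tangent to ZG there, EZ ⟂ ZG, with radius 3.7, so the center E sits 3.7 in from both sides at E = (38.3, -28.7). Then |CE| = |E − C| = 47.9.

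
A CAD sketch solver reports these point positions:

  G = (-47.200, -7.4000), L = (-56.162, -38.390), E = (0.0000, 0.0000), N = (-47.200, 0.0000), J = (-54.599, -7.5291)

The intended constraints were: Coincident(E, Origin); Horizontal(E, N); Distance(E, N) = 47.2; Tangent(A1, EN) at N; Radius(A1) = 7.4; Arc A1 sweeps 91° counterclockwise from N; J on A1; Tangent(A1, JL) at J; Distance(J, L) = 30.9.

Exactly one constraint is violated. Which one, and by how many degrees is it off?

Tangent(A1, JL) at J — off by 3.90°.

E = (0.00, 0.00) ✓; E.y = 0.00, N.y = 0.00 ✓; |EN| = 47.20 ✓; ∠(GN, NE) = 90.00° ✓; |GN| = 7.400 ✓; bearing(G→J) − bearing(G→N) = 91.00° ✓; |GJ| = 7.400 ✓; ∠(GJ, JL) = 93.90° ✗; |JL| = 30.90 ✓.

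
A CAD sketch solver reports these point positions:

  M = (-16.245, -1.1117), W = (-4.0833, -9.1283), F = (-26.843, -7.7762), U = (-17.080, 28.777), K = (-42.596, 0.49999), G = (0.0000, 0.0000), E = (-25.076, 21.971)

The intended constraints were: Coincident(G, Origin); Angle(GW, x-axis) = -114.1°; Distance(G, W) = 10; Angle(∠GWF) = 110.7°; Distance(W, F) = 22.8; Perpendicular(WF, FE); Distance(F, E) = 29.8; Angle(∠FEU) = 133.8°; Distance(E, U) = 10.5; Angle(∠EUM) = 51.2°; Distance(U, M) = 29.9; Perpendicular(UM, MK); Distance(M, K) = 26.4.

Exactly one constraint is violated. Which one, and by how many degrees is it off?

Perpendicular(UM, MK) — off by 5.10°.

G = (0.00, 0.00) ✓; GW at -114.1° ✓; |GW| = 10.00 ✓; ∠GWF = 110.7° ✓; |WF| = 22.80 ✓; ∠(WF, FE) = 90.00° ✓; |FE| = 29.80 ✓; ∠FEU = 133.8° ✓; |EU| = 10.50 ✓; ∠EUM = 51.20° ✓; |UM| = 29.90 ✓; ∠(UM, MK) = 95.10° ✗; |MK| = 26.40 ✓.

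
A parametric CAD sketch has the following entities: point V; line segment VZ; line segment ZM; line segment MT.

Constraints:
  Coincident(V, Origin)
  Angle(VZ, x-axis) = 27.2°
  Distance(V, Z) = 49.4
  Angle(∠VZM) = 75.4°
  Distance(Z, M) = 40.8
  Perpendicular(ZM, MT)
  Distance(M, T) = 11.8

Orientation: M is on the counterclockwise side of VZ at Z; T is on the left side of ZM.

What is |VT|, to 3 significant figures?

45.8

∠VZM = 75.4°, so ZM runs at 27.2° + (180° − 75.4°) = 132° from the x-axis; with |ZM| = 40.8, M = Z + 40.8·(cos 132°, sin 132°) = (16.7, 53.0). ZM is perpendicular to MT; with |MT| = 11.8 on the left of ZM, T = M + 11.8·(-0.745, -0.667) = (7.95, 45.1). Then |VT| = |T − V| = 45.8.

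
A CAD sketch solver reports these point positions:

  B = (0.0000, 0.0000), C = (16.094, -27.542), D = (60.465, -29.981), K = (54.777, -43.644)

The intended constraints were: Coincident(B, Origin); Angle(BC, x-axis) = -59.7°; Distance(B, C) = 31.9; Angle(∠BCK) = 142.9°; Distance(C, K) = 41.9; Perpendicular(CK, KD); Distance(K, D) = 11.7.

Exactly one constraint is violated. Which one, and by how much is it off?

Distance(K, D) = 11.7 — off by 3.10.

B = (0.00, 0.00) ✓; BC at -59.70° ✓; |BC| = 31.90 ✓; ∠BCK = 142.9° ✓; |CK| = 41.90 ✓; ∠(CK, KD) = 90.00° ✓; |KD| = 14.80 ✗.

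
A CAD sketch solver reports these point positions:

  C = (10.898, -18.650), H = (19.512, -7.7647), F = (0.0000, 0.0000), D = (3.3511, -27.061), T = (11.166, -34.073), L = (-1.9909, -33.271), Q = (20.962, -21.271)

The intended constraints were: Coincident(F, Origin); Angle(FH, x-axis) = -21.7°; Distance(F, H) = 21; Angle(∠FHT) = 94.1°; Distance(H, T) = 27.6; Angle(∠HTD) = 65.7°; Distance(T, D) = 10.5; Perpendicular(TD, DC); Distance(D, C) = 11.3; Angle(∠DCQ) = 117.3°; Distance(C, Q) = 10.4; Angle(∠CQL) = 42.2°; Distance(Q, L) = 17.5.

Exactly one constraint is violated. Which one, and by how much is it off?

Distance(Q, L) = 17.5 — off by 8.40.

F = (0.00, 0.00) ✓; FH at -21.70° ✓; |FH| = 21.00 ✓; ∠FHT = 94.10° ✓; |HT| = 27.60 ✓; ∠HTD = 65.70° ✓; |TD| = 10.50 ✓; ∠(TD, DC) = 90.00° ✓; |DC| = 11.30 ✓; ∠DCQ = 117.3° ✓; |CQ| = 10.40 ✓; ∠CQL = 42.20° ✓; |QL| = 25.90 ✗.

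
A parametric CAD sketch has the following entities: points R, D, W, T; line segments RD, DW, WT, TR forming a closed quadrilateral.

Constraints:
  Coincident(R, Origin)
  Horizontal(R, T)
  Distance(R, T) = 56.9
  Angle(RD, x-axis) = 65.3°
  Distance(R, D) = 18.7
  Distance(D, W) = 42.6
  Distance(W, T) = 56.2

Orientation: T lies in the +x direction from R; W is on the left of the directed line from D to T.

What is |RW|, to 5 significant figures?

61.005

R is at the origin; RT is horizontal with |RT| = 56.9 and T in +x, so T = (56.9, 0). RD runs at 65.3° with |RD| = 18.7, so D = (7.8141, 16.989). W is determined by |DW| = 42.6 and |WT| = 56.2 together: it lies at the intersection of circle(D, 42.6) and circle(T, 56.2). With |DT| = 51.943, the foot of the radical line on DT is 13.037 from D and the perpendicular offset is √(42.6² − 13.037²) = 40.556. Taking the left-of-DT solution: W = (33.399, 51.050).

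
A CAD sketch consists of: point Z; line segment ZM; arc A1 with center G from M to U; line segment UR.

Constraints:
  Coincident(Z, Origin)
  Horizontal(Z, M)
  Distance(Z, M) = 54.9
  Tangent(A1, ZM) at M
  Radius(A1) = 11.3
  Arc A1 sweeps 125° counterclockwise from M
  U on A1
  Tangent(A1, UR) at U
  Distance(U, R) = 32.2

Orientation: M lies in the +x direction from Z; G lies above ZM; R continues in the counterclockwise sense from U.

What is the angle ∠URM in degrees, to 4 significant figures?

23.22°

Z is at the origin; ZM is horizontal with |ZM| = 54.9 and M on the +x side, so M = (54.90, 0.000). The tangent condition forces GM to be normal to ZM, so G = M + (0, 11.3) = (54.90, 11.30). On A1, M sits at bearing -90° from G; a 125° counterclockwise sweep puts U at bearing 35°, so U = G + 11.3·(cos 35°, sin 35°) = (64.16, 17.78). The tangent condition forces GU to be normal to UR, so UR runs along (−sin 35°, cos 35°); with |UR| = 32.2, R = (45.69, 44.16). Then cos ∠URM = RU·RM / (|RU||RM|), giving 23.22°.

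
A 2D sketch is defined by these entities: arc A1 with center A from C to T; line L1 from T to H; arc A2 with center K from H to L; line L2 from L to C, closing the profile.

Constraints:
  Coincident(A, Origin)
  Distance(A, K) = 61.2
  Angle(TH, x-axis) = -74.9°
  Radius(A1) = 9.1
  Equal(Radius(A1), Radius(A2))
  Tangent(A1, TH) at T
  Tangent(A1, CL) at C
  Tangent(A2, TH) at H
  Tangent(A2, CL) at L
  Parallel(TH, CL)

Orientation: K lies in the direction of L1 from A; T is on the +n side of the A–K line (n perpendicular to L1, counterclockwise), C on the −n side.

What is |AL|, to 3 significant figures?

61.9

The slot axis is L1's direction at -74.9°, so u = (cos -74.9°, sin -74.9°) = (0.261, -0.965) and n = (−sin -74.9°, cos -74.9°) = (0.965, 0.261). A is at the origin and K lies 61.2 along u from A, so K = 61.2·u = (15.9, -59.1). Tangency of A1 to both parallel lines with radius 9.1 puts T and C at A ± 9.1·n: T = (8.79, 2.37), C = (-8.79, -2.37). Equal radii place H and L the same way about K: H = K + 9.1·n = (24.7, -56.7), L = K − 9.1·n = (7.16, -61.5). Then |AL| = |L − A| = 61.9.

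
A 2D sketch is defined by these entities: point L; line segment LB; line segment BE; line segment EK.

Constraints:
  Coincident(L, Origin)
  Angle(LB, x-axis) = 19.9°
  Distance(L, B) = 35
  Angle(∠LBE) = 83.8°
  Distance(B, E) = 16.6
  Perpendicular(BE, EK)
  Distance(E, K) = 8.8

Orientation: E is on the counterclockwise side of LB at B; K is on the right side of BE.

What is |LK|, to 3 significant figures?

45.4

L is at the origin; LB runs at 19.9° with length 35.0, so B = 35.0·(cos 19.9°, sin 19.9°) = (32.9, 11.9). ∠LBE = 83.8°, so BE runs at 19.9° + (180° − 83.8°) = 116° from the x-axis; with |BE| = 16.6, E = B + 16.6·(cos 116°, sin 116°) = (25.6, 26.8). BE ⟂ EK; with |EK| = 8.8 on the right of BE, K = E + 8.8·(0.898, 0.440) = (33.5, 30.7). Then |LK| = |K − L| = 45.4.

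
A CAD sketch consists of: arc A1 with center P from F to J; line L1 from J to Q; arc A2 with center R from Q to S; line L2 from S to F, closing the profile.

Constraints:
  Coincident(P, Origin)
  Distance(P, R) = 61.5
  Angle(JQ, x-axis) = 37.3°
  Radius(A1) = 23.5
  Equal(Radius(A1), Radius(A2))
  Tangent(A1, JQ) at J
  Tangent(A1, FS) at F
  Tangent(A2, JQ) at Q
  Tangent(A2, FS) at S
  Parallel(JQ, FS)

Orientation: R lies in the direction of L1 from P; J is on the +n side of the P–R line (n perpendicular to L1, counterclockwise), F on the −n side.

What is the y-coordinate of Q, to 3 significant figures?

56.0

The slot axis is L1's direction at 37.3°, so u = (cos 37.3°, sin 37.3°) = (0.795, 0.606) and n = (−sin 37.3°, cos 37.3°) = (-0.606, 0.795). P is at the origin and R lies 61.5 along u from P, so R = 61.5·u = (48.9, 37.3). Tangency of A1 to both parallel lines with radius 23.5 puts J and F at P ± 23.5·n: J = (-14.2, 18.7), F = (14.2, -18.7). Equal radii place Q and S the same way about R: Q = R + 23.5·n = (34.7, 56.0), S = R − 23.5·n = (63.2, 18.6). So Q.y = 56.0.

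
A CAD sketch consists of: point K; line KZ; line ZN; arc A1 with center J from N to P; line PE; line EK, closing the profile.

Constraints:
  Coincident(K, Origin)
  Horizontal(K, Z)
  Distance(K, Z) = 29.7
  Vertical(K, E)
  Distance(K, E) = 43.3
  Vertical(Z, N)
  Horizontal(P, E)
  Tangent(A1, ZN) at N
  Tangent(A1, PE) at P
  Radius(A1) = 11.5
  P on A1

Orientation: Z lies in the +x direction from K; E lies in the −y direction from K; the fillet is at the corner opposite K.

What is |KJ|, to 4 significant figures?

36.64

K and E share the same x with |KE| = 43.3 and E on the −y side, so E = (0.000, -43.30). The virtual corner opposite K is at (29.70, -43.30). Since A1 is tangent to ZN there, JN ⟂ ZN and tangency of A1 to PE means the radius JP is perpendicular to PE, with radius 11.5, so the center J sits 11.5 in from both sides at J = (18.20, -31.80). Then |KJ| = |J − K| = 36.64.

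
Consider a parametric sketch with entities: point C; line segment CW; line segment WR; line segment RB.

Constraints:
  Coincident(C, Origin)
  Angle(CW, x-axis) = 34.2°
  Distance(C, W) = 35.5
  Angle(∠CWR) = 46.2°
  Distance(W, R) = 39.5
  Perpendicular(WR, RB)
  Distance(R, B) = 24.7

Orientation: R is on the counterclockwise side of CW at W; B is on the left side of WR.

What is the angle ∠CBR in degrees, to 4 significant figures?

93.54°

C is at the origin; CW runs at 34.2° with length 35.5, so W = 35.5·(cos 34.2°, sin 34.2°) = (29.36, 19.95). ∠CWR = 46.2°, so WR runs at 34.2° + (180° − 46.2°) = 168.0° from the x-axis; with |WR| = 39.5, R = W + 39.5·(cos 168.0°, sin 168.0°) = (-9.275, 28.17). WR ⟂ RB; with |RB| = 24.7 on the left of WR, B = R + 24.7·(-0.2079, -0.9781) = (-14.41, 4.006). Then cos ∠CBR = BC·BR / (|BC||BR|), giving 93.54°.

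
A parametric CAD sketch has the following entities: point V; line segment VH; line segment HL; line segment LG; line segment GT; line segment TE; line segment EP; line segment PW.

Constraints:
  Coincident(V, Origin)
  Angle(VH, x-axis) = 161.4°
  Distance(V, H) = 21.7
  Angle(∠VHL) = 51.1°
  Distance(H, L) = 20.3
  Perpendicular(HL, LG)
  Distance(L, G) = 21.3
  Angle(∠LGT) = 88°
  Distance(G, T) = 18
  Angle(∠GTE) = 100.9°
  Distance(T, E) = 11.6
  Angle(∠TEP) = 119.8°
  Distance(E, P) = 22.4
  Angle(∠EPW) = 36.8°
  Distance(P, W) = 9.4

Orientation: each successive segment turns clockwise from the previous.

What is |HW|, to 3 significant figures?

16.2

V is at the origin; VH runs at 161.4° with length 21.7, so H = (-20.6, 6.92). ∠VHL = 51.1° gives HL at 32.5° from the x-axis; with |HL| = 20.3, L = (-3.45, 17.8). The perpendicularity gives LG at right angles to HL, so LG runs at -57.5°; with |LG| = 21.3, G = (8.00, -0.136). ∠LGT = 88.0° gives GT at -150° from the x-axis; with |GT| = 18.0, T = (-7.51, -9.27). ∠GTE = 100.9° gives TE at 131° from the x-axis; with |TE| = 11.6, E = (-15.2, -0.570). ∠TEP = 119.8° gives EP at 71.2° from the x-axis; with |EP| = 22.4, P = (-7.96, 20.6). ∠EPW = 36.8° gives PW at -72.0° from the x-axis; with |PW| = 9.4, W = (-5.06, 11.7). Then |HW| = |W − H| = 16.2.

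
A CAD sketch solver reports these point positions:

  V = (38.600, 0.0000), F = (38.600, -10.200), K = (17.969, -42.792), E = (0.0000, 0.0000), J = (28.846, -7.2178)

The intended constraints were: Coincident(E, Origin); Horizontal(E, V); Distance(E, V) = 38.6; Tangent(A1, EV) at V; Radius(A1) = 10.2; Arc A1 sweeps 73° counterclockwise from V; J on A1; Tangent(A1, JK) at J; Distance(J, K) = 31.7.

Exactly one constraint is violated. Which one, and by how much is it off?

Distance(J, K) = 31.7 — off by 5.50.

E = (0.00, 0.00) ✓; E.y = 0.00, V.y = 0.00 ✓; |EV| = 38.60 ✓; ∠(FV, VE) = 90.00° ✓; |FV| = 10.20 ✓; bearing(F→J) − bearing(F→V) = 73.00° ✓; |FJ| = 10.20 ✓; ∠(FJ, JK) = 90.00° ✓; |JK| = 37.20 ✗.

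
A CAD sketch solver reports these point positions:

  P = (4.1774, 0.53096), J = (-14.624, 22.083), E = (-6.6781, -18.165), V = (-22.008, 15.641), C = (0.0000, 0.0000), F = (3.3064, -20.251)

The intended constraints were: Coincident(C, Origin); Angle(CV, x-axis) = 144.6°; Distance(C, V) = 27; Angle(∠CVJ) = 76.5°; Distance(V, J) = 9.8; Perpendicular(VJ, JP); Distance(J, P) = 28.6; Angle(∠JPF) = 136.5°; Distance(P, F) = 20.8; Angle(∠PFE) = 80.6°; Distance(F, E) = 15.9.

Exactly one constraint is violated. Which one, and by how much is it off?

Distance(F, E) = 15.9 — off by 5.70.

C = (0.00, 0.00) ✓; CV at 144.6° ✓; |CV| = 27.00 ✓; ∠CVJ = 76.50° ✓; |VJ| = 9.799 ✓; ∠(VJ, JP) = 90.00° ✓; |JP| = 28.60 ✓; ∠JPF = 136.5° ✓; |PF| = 20.80 ✓; ∠PFE = 80.60° ✓; |FE| = 10.20 ✗.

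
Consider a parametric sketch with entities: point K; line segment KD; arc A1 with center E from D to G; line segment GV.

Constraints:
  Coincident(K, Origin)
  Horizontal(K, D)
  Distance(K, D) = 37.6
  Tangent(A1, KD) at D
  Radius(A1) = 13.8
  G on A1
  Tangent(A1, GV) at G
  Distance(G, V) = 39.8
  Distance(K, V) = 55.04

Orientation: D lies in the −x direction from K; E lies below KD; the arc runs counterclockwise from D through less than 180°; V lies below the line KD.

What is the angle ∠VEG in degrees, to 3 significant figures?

70.9°

Checks: |EG| = 13.80 ✓; ∠(EG, GV) = 90.00° ✓; |GV| = 39.80 ✓; |KV| = 55.04 ✓.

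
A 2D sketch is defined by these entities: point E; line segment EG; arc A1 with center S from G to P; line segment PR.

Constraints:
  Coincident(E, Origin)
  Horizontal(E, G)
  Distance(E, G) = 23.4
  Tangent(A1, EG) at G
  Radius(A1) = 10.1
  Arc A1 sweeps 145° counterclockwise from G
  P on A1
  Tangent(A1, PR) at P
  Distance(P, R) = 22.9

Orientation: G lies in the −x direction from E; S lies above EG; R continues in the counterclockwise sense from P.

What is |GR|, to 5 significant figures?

34.072

E is at the origin; E and G share the same y with |EG| = 23.4 and G on the −x side, so G = (-23.400, 0.0000). Since A1 is tangent to EG there, SG ⟂ EG, so S = G + (0, 10.1) = (-23.400, 10.100). On A1, G sits at bearing -90° from S; a 145° counterclockwise sweep puts P at bearing 55°, so P = S + 10.1·(cos 55°, sin 55°) = (-17.607, 18.373). The tangent condition forces SP to be normal to PR, so PR runs along (−sin 55°, cos 55°); with |PR| = 22.9, R = (-36.365, 31.508). Then |GR| = |R − G| = 34.072.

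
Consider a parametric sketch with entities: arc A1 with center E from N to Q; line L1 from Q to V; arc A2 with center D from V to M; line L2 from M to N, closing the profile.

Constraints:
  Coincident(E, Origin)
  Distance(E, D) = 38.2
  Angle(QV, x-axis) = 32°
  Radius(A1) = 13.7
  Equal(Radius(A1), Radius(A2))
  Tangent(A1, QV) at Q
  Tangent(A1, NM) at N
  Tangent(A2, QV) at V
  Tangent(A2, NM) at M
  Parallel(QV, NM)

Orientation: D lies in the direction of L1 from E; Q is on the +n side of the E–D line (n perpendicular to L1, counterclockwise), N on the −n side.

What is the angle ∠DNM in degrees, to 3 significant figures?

19.7°

The slot axis is L1's direction at 32.0°, so u = (cos 32.0°, sin 32.0°) = (0.848, 0.530) and n = (−sin 32.0°, cos 32.0°) = (-0.530, 0.848). E is at the origin and D lies 38.2 along u from E, so D = 38.2·u = (32.4, 20.2). Tangency of A1 to both parallel lines with radius 13.7 puts Q and N at E ± 13.7·n: Q = (-7.26, 11.6), N = (7.26, -11.6). Equal radii place V and M the same way about D: V = D + 13.7·n = (25.1, 31.9), M = D − 13.7·n = (39.7, 8.62). Then cos ∠DNM = ND·NM / (|ND||NM|), giving 19.7°.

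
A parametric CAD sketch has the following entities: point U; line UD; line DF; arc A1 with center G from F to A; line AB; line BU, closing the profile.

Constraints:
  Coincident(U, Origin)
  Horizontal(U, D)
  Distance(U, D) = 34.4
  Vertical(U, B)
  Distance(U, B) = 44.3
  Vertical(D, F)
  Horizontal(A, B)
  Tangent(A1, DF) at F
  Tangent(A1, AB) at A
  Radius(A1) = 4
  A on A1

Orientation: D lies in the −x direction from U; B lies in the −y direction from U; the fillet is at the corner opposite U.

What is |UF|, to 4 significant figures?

52.99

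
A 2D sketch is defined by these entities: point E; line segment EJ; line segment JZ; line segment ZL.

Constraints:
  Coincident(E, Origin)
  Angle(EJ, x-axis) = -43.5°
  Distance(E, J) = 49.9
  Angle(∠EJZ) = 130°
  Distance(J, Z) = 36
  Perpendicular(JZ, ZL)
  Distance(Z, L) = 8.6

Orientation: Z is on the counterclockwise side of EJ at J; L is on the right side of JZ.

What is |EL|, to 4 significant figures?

82.62

∠EJZ = 130.0°, so JZ runs at -43.5° + (180° − 130.0°) = 6.500° from the x-axis; with |JZ| = 36.0, Z = J + 36.0·(cos 6.500°, sin 6.500°) = (71.96, -30.27). The perpendicularity gives ZL at right angles to JZ; with |ZL| = 8.6 on the right of JZ, L = Z + 8.6·(0.1132, -0.9936) = (72.94, -38.82). Then |EL| = |L − E| = 82.62.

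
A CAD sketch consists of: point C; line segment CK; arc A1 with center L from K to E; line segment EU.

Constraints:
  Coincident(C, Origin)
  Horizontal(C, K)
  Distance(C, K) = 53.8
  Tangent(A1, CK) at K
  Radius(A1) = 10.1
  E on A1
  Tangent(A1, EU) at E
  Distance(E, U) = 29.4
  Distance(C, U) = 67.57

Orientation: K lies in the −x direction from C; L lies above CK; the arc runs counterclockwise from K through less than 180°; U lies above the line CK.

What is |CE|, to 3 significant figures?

46.2

Checks: |LE| = 10.10 ✓; ∠(LE, EU) = 90.00° ✓; |EU| = 29.40 ✓; |CU| = 67.57 ✓.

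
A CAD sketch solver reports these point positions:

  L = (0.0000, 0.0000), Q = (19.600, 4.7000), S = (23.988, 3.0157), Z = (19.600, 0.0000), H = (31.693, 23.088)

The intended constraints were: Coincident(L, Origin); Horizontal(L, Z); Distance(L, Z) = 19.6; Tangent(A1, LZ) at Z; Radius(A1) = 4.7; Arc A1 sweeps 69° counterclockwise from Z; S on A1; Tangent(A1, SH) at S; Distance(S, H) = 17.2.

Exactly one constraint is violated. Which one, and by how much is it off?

Distance(S, H) = 17.2 — off by 4.30.

L = (0.00, 0.00) ✓; L.y = 0.00, Z.y = 0.00 ✓; |LZ| = 19.60 ✓; ∠(QZ, ZL) = 90.00° ✓; |QZ| = 4.700 ✓; bearing(Q→S) − bearing(Q→Z) = 69.00° ✓; |QS| = 4.700 ✓; ∠(QS, SH) = 90.00° ✓; |SH| = 21.50 ✗.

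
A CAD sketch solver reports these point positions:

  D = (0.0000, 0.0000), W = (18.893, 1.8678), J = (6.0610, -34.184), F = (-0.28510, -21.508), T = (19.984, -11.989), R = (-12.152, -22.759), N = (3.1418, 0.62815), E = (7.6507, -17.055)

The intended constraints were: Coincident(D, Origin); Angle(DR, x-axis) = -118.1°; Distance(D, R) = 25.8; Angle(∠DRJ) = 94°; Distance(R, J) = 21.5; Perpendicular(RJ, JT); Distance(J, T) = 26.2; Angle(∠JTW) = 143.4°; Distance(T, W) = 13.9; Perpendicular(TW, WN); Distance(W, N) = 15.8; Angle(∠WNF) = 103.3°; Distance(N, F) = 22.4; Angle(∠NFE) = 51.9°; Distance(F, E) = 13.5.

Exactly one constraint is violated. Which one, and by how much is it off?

Distance(F, E) = 13.5 — off by 4.40.

D = (0.00, 0.00) ✓; DR at -118.1° ✓; |DR| = 25.80 ✓; ∠DRJ = 94.00° ✓; |RJ| = 21.50 ✓; ∠(RJ, JT) = 90.00° ✓; |JT| = 26.20 ✓; ∠JTW = 143.4° ✓; |TW| = 13.90 ✓; ∠(TW, WN) = 90.00° ✓; |WN| = 15.80 ✓; ∠WNF = 103.3° ✓; |NF| = 22.40 ✓; ∠NFE = 51.90° ✓; |FE| = 9.100 ✗.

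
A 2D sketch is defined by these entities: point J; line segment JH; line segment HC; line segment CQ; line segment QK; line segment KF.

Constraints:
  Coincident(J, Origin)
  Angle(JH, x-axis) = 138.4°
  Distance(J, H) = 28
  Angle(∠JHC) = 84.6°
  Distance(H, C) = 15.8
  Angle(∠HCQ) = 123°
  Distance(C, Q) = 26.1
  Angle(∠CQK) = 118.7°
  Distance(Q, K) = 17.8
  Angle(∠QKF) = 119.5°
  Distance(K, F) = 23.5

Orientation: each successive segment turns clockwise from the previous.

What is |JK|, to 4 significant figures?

21.27

J is at the origin; JH runs at 138.4° with length 28.0, so H = (-20.94, 18.59). ∠JHC = 84.6° gives HC at 43.00° from the x-axis; with |HC| = 15.8, C = (-9.383, 29.37). ∠HCQ = 123.0° gives CQ at -14.00° from the x-axis; with |CQ| = 26.1, Q = (15.94, 23.05). ∠CQK = 118.7° gives QK at -75.30° from the x-axis; with |QK| = 17.8, K = (20.46, 5.834). Then |JK| = |K − J| = 21.27.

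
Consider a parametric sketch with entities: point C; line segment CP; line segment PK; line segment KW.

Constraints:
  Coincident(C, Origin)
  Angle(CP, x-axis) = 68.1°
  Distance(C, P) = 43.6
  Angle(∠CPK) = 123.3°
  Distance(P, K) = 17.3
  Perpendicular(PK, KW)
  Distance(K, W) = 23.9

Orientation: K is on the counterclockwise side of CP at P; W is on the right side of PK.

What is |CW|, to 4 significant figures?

73.09

∠CPK = 123.3°, so PK runs at 68.1° + (180° − 123.3°) = 124.8° from the x-axis; with |PK| = 17.3, K = P + 17.3·(cos 124.8°, sin 124.8°) = (6.389, 54.66). PK ⟂ KW; with |KW| = 23.9 on the right of PK, W = K + 23.9·(0.8211, 0.5707) = (26.01, 68.30). Then |CW| = |W − C| = 73.09.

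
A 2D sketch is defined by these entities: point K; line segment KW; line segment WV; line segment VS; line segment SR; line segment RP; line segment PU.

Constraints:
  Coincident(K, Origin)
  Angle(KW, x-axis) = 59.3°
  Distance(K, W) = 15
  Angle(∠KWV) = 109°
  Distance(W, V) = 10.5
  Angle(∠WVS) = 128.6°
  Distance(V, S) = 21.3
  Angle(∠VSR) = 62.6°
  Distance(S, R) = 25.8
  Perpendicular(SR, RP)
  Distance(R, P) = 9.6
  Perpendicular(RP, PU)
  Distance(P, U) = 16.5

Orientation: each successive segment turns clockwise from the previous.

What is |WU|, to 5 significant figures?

15.669

K is at the origin; KW runs at 59.3° with length 15.0, so W = (7.6581, 12.898). ∠KWV = 109.0° gives WV at -11.700° from the x-axis; with |WV| = 10.5, V = (17.940, 10.769). ∠WVS = 128.6° gives VS at -63.100° from the x-axis; with |VS| = 21.3, S = (27.577, -8.2268). ∠VSR = 62.6° gives SR at 179.50° from the x-axis; with |SR| = 25.8, R = (1.7778, -8.0016). The perpendicularity gives RP at right angles to SR, so RP runs at 89.500°; with |RP| = 9.6, P = (1.8616, 1.5980). RP ⟂ PU, so PU runs at -0.50000°; with |PU| = 16.5, U = (18.361, 1.4540). Then |WU| = |U − W| = 15.669.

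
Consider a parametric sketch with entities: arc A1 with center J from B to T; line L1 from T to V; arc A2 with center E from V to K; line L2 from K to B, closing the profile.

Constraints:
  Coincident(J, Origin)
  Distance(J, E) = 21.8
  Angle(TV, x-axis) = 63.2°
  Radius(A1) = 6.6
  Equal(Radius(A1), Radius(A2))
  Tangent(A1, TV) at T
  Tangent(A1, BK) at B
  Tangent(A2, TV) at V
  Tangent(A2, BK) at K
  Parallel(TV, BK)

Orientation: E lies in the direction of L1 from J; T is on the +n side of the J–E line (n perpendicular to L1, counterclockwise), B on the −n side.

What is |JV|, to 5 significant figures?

22.777

The slot axis is L1's direction at 63.2°, so u = (cos 63.2°, sin 63.2°) = (0.45088, 0.89259) and n = (−sin 63.2°, cos 63.2°) = (-0.89259, 0.45088). J is at the origin and E lies 21.8 along u from J, so E = 21.8·u = (9.8291, 19.458). Tangency of A1 to both parallel lines with radius 6.6 puts T and B at J ± 6.6·n: T = (-5.8911, 2.9758), B = (5.8911, -2.9758). Equal radii place V and K the same way about E: V = E + 6.6·n = (3.9381, 22.434), K = E − 6.6·n = (15.720, 16.483). Then |JV| = |V − J| = 22.777.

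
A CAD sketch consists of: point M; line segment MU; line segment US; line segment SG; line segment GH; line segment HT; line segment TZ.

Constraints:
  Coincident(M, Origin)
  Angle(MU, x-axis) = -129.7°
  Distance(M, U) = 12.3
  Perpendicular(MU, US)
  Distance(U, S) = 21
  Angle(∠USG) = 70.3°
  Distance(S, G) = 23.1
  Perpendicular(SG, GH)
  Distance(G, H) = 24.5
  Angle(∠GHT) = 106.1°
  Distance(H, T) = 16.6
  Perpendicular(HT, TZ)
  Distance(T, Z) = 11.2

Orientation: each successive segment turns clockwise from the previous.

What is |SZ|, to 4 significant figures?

18.78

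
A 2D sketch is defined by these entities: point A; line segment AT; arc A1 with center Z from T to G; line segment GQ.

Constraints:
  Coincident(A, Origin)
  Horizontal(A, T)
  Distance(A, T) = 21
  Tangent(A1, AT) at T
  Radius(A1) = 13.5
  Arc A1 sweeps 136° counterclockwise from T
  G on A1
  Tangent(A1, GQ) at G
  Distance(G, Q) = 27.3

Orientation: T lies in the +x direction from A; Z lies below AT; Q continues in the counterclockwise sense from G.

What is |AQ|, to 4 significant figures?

52.50

A is at the origin; AT is horizontal with |AT| = 21.0 and T on the +x side, so T = (21.00, 0.000). A1 meets AT tangentially, so ZT is at right angles to AT, so Z = T + (0, -13.5) = (21.00, -13.50). On A1, T sits at bearing 90° from Z; a 136° counterclockwise sweep puts G at bearing 226°, so G = Z + 13.5·(cos 226°, sin 226°) = (11.62, -23.21). A1 meets GQ tangentially, so ZG is at right angles to GQ, so GQ runs along (−sin 226°, cos 226°); with |GQ| = 27.3, Q = (31.26, -42.18). Then |AQ| = |Q − A| = 52.50.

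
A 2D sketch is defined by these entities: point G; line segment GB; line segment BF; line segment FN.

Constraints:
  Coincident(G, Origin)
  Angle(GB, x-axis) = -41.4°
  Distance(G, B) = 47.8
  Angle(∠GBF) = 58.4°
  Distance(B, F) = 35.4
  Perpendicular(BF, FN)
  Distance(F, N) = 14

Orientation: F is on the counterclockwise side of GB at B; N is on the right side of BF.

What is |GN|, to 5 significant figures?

55.684

∠GBF = 58.4°, so BF runs at -41.4° + (180° − 58.4°) = 80.200° from the x-axis; with |BF| = 35.4, F = B + 35.4·(cos 80.200°, sin 80.200°) = (41.881, 3.2727). BF is perpendicular to FN; with |FN| = 14.0 on the right of BF, N = F + 14.0·(0.98541, -0.17021) = (55.676, 0.88980). Then |GN| = |N − G| = 55.684.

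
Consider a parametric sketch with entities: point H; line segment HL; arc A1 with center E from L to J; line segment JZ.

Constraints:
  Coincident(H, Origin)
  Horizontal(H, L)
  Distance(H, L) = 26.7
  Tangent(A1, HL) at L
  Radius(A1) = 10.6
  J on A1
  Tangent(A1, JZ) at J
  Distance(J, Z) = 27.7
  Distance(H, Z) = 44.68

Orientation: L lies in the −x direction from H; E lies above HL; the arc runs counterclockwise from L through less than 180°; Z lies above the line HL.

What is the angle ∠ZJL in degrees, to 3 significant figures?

130°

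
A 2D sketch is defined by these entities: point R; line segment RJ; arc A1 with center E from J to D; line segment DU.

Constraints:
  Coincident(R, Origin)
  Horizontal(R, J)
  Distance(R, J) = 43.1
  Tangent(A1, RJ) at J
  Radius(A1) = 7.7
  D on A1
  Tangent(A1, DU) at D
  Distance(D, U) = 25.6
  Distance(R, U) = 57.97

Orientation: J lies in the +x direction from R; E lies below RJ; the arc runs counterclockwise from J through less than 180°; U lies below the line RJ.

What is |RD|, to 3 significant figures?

37.7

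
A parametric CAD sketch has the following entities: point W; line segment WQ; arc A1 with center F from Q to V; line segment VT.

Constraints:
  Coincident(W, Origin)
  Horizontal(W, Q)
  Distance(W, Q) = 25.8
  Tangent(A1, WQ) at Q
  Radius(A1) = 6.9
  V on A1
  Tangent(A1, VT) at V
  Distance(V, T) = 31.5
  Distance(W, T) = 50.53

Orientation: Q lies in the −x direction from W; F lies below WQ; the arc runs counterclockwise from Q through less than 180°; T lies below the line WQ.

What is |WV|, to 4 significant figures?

33.41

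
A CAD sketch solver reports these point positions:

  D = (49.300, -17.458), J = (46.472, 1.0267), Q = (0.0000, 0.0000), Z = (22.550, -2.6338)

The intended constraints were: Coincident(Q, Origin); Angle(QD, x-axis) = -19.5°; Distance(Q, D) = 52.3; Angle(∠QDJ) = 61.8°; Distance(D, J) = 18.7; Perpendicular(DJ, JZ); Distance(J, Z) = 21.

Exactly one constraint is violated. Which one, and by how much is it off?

Distance(J, Z) = 21 — off by 3.20.

Q = (0.00, 0.00) ✓; QD at -19.50° ✓; |QD| = 52.30 ✓; ∠QDJ = 61.80° ✓; |DJ| = 18.70 ✓; ∠(DJ, JZ) = 90.00° ✓; |JZ| = 24.20 ✗.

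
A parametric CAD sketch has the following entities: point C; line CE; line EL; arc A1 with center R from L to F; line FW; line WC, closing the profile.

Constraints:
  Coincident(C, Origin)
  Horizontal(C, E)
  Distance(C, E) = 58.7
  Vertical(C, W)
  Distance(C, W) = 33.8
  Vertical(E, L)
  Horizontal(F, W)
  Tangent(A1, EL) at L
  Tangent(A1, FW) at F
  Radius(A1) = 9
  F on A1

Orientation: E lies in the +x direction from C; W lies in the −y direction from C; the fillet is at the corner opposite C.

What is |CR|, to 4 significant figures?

55.54

C and W share the same x with |CW| = 33.8 and W on the −y side, so W = (0.000, -33.80). The virtual corner opposite C is at (58.70, -33.80). A1 meets EL tangentially, so RL is at right angles to EL and the tangent condition forces RF to be normal to FW, with radius 9.0, so the center R sits 9.0 in from both sides at R = (49.70, -24.80). Then |CR| = |R − C| = 55.54.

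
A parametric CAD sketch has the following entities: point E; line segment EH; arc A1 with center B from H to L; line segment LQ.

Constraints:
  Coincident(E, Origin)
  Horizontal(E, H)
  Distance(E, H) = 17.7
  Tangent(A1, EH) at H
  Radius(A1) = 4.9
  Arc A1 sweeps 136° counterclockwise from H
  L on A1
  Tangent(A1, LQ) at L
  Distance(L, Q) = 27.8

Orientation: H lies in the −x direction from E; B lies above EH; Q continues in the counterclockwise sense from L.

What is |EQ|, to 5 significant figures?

44.106

On A1, H sits at bearing -90° from B; a 136° counterclockwise sweep puts L at bearing 46°, so L = B + 4.9·(cos 46°, sin 46°) = (-14.296, 8.4248). Tangency of A1 to LQ means the radius BL is perpendicular to LQ, so LQ runs along (−sin 46°, cos 46°); with |LQ| = 27.8, Q = (-34.294, 27.736). Then |EQ| = |Q − E| = 44.106.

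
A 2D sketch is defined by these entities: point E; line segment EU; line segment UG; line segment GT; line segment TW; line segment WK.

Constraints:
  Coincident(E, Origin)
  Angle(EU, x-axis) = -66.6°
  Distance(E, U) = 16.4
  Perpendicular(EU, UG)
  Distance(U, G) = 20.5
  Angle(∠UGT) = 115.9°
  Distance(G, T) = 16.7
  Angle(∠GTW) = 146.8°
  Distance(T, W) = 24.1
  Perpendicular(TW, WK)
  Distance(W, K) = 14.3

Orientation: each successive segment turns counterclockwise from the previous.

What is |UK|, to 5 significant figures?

38.580

E is at the origin; EU runs at -66.6° with length 16.4, so U = (6.5132, -15.051). EU is perpendicular to UG, so UG runs at 23.400°; with |UG| = 20.5, G = (25.327, -6.9096). ∠UGT = 115.9° gives GT at 87.500° from the x-axis; with |GT| = 16.7, T = (26.056, 9.7745). ∠GTW = 146.8° gives TW at 120.70° from the x-axis; with |TW| = 24.1, W = (13.752, 30.497). TW is perpendicular to WK, so WK runs at -149.30°; with |WK| = 14.3, K = (1.4557, 23.196). Then |UK| = |K − U| = 38.580.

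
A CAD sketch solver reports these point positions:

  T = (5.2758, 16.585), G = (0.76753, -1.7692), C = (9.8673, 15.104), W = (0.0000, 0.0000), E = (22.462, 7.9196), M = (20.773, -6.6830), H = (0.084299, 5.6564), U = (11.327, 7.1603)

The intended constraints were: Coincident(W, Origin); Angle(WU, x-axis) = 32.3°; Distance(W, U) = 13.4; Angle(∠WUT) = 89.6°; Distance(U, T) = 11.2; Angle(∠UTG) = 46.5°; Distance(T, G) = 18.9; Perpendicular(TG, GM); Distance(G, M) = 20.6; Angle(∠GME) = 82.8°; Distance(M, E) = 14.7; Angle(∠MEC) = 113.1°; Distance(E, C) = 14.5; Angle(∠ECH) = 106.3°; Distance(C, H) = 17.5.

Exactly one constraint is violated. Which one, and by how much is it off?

Distance(C, H) = 17.5 — off by 3.90.

W = (0.00, 0.00) ✓; WU at 32.30° ✓; |WU| = 13.40 ✓; ∠WUT = 89.60° ✓; |UT| = 11.20 ✓; ∠UTG = 46.50° ✓; |TG| = 18.90 ✓; ∠(TG, GM) = 90.00° ✓; |GM| = 20.60 ✓; ∠GME = 82.80° ✓; |ME| = 14.70 ✓; ∠MEC = 113.1° ✓; |EC| = 14.50 ✓; ∠ECH = 106.3° ✓; |CH| = 13.60 ✗.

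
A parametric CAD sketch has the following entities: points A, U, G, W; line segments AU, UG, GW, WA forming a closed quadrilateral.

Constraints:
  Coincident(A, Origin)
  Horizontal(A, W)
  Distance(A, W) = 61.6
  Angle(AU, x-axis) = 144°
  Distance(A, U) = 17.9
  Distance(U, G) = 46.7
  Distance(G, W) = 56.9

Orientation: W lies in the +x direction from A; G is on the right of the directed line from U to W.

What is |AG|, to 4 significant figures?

30.41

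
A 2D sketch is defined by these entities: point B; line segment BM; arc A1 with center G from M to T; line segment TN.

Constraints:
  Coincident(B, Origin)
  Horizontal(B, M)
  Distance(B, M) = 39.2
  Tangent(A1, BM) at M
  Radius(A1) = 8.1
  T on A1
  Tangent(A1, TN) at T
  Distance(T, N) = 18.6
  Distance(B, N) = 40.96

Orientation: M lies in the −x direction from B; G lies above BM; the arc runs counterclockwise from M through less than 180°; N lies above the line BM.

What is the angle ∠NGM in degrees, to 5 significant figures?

156.38°

B is at the origin; B and M share the same y with |BM| = 39.2 and M on the −x side, so M = (-39.200, 0.0000). The tangent condition forces GM to be normal to BM, so G = M + (0, 8.1) = (-39.200, 8.1000). Since GT ⟂ TN (tangency), |GN| = √(8.1² + 18.6²) = 20.287 regardless of where T sits on A1. So N lies on both circle(B, 40.96) and circle(G, 20.287); the above-BM intersection is N = (-31.072, 26.688). T is the foot of the tangent from N: T = (-31.100, 8.0879).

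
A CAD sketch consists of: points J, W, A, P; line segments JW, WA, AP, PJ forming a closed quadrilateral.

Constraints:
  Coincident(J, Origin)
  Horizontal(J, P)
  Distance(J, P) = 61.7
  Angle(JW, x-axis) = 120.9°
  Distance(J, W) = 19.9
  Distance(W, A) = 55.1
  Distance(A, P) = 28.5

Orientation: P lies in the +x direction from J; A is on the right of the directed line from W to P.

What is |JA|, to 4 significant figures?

38.32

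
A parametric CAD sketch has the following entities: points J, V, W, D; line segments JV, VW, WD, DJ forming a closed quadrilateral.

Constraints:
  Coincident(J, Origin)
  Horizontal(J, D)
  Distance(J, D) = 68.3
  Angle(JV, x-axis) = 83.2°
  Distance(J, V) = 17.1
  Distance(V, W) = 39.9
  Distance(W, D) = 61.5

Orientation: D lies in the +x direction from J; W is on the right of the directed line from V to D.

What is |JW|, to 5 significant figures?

24.468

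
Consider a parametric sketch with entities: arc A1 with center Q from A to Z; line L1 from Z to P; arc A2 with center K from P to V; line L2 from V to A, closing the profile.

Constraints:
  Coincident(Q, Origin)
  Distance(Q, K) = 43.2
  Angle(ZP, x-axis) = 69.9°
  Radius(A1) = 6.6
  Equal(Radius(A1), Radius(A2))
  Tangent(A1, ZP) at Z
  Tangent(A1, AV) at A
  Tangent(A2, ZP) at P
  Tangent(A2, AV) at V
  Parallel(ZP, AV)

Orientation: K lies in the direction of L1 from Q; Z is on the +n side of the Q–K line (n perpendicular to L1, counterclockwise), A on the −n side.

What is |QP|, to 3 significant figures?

43.7

Tangency of A1 to both parallel lines with radius 6.6 puts Z and A at Q ± 6.6·n: Z = (-6.20, 2.27), A = (6.20, -2.27). Equal radii place P and V the same way about K: P = K + 6.6·n = (8.65, 42.8), V = K − 6.6·n = (21.0, 38.3). Then |QP| = |P − Q| = 43.7.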